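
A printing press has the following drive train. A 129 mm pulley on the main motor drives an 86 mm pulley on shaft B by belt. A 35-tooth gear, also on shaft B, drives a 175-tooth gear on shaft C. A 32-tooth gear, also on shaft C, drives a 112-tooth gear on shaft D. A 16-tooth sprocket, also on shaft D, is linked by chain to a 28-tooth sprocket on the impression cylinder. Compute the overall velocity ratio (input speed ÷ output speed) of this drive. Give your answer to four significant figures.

Each stage contributes driven/driver: belt 86/129 = 0.66667, gear mesh 175/35 = 5, gear mesh 112/32 = 3.5, chain 28/16 = 1.75.
Overall: 0.66667 × 5 × 3.5 × 1.75 = 20.417.

20.42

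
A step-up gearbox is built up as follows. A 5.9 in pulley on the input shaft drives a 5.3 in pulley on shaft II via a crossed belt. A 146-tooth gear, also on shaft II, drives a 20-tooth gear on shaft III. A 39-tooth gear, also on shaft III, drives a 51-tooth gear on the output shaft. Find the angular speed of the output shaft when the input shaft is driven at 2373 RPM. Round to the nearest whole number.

belt 5.3/5.9 = 0.89831 → 2373/0.89831 = 2641.6 RPM
gear mesh 20/146 = 0.13699 → 2641.6/0.13699 = 19284 RPM
gear mesh 51/39 = 1.3077 → 19284/1.3077 = 14747 RPM

14747 RPM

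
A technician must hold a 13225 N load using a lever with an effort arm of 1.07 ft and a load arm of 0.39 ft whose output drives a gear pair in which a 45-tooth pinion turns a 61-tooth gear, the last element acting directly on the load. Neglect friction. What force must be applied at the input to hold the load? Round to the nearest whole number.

Lever MA = effort arm / load arm = 1.07/0.39 = 2.7436.
Gear pair MA = 61/45 = 1.3556.
Combined ideal MA = 2.7436 × 1.3556 = 3.7191.
Effort = load / MA = 13225 / 3.7191 = 3556 N.

3556 N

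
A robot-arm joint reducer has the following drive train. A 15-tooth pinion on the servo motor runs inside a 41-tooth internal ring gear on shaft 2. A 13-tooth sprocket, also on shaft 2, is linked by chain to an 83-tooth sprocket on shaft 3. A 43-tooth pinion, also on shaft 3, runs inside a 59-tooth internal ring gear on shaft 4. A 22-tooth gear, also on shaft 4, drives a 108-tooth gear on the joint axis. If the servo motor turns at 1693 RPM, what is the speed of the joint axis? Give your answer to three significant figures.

14.4 RPM

the servo motor → shaft 2 (internal gear, 41/15): 1693 ÷ 2.7333 = 619.39 RPM
shaft 2 → shaft 3 (chain, 83/13): 619.39 ÷ 6.3846 = 97.013 RPM
shaft 3 → shaft 4 (internal gear, 59/43): 97.013 ÷ 1.3721 = 70.704 RPM
shaft 4 → the joint axis (gear mesh, 108/22): 70.704 ÷ 4.9091 = 14.403 RPM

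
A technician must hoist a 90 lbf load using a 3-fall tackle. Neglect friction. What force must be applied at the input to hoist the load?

Block-and-tackle MA = number of supporting rope parts = 3.
Effort = load / MA = 90 / 3 = 30 lbf.

30 lbf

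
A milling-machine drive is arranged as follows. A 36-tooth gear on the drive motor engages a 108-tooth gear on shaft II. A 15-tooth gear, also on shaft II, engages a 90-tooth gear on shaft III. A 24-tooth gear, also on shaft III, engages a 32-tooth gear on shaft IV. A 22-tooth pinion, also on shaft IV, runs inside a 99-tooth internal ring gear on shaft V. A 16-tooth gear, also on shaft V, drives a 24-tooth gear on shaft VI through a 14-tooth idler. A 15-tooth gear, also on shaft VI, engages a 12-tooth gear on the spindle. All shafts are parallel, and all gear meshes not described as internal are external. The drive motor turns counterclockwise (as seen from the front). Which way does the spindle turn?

the drive motor → shaft II: external mesh, 1 reversal → CW.
shaft II → shaft III: external mesh, 1 reversal → CCW.
shaft III → shaft IV: external mesh, 1 reversal → CW.
shaft IV → shaft V: internal mesh, same direction → CW.
shaft V → shaft VI: driver → idler → driven is 2 external meshes, 2 reversals → CW.
shaft VI → the spindle: external mesh, 1 reversal → CCW.
6 reversals in total — an even number — so the spindle turns the same way as the drive motor.

counterclockwise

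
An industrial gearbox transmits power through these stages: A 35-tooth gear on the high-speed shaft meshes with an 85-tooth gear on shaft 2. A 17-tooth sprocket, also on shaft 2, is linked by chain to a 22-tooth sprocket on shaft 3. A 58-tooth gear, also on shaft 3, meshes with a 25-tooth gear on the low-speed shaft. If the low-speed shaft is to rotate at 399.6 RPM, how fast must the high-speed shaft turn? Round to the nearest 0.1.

Overall ratio R = 2.4286 × 1.2941 × 0.43103 = 1.3547.
Required input speed = output speed × R = 399.6 × 1.3547 = 541.33 RPM.

541.3 RPM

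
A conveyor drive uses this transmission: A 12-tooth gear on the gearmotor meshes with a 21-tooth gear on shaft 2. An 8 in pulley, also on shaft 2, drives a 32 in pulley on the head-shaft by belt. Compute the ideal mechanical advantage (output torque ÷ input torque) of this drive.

Each stage contributes driven/driver: gear mesh 21/12 = 1.75, belt 32/8 = 4.
Overall: 1.75 × 4 = 7.

7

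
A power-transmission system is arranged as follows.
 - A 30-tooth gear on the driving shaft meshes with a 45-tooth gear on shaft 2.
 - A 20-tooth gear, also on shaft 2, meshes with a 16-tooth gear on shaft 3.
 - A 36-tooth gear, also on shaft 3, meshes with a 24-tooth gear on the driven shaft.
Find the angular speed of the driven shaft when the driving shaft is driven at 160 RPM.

Gear mesh: ratio = 45/30 = 1.5, so shaft 2 turns at 160 / 1.5 = 106.67 RPM.
Gear mesh: ratio = 16/20 = 0.8, so shaft 3 turns at 106.67 / 0.8 = 133.33 RPM.
Gear mesh: ratio = 24/36 = 0.66667, so the driven shaft turns at 133.33 / 0.66667 = 200 RPM.

200 RPM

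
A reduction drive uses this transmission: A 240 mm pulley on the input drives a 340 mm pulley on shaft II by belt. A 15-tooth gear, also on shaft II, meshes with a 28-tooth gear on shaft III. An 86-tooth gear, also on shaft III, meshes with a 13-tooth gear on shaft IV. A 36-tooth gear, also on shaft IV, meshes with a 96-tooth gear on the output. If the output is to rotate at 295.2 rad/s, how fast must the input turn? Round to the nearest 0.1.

Overall ratio R = 1.4167 × 1.8667 × 0.15116 × 2.6667 = 1.066.
Required input speed = output speed × R = 295.2 × 1.066 = 314.68 rad/s.

314.7 rad/s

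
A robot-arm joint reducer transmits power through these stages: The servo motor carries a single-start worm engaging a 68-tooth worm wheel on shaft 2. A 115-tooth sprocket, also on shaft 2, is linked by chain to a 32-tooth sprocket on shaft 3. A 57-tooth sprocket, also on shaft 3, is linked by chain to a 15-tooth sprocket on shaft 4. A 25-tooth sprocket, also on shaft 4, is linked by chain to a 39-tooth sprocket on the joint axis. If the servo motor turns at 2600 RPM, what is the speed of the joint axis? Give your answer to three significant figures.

335 RPM

Worm: ratio = 68/1 = 68, so shaft 2 turns at 2600 / 68 = 38.235 RPM.
Chain: ratio = 32/115 = 0.27826, so shaft 3 turns at 38.235 / 0.27826 = 137.41 RPM.
Chain: ratio = 15/57 = 0.26316, so shaft 4 turns at 137.41 / 0.26316 = 522.15 RPM.
Chain: ratio = 39/25 = 1.56, so the joint axis turns at 522.15 / 1.56 = 334.71 RPM.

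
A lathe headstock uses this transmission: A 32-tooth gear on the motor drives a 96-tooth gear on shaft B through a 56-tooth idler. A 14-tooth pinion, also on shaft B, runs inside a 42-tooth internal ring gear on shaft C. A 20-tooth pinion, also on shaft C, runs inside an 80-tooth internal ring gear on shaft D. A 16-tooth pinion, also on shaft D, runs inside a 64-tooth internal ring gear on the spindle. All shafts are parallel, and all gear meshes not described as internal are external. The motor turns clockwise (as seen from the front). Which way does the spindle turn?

clockwise

the motor → shaft B: driver → idler → driven is 2 external meshes, 2 reversals → CW.
shaft B → shaft C: internal mesh, same direction → CW.
shaft C → shaft D: internal mesh, same direction → CW.
shaft D → the spindle: internal mesh, same direction → CW.
2 reversals in total — an even number — so the spindle turns the same way as the motor.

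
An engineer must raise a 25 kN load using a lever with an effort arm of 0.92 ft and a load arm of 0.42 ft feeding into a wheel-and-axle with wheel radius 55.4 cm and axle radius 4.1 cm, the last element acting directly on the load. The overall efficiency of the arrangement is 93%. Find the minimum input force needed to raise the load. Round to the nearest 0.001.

Lever MA = effort arm / load arm = 0.92/0.42 = 2.1905.
Wheel-and-axle MA = R/r = 55.4/4.1 = 13.512.
Combined ideal MA = 2.1905 × 13.512 = 29.598.
Actual MA = 29.598 × 0.93 = 27.526.
Effort = load / actual MA = 25 / 27.526 = 0.90822 kN.

0.908 kN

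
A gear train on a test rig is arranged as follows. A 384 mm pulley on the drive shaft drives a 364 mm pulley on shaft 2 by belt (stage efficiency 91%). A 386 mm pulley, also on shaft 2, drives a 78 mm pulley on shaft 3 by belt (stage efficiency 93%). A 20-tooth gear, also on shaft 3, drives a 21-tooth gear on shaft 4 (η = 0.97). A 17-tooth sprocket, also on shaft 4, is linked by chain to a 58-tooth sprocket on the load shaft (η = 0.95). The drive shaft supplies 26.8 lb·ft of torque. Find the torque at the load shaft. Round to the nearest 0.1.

Belt: ratio = 364/384 = 0.94792; torque at shaft 2 = 26.8 × 0.94792 × 0.91 = 23.118 lb·ft.
Belt: ratio = 78/386 = 0.20207; torque at shaft 3 = 23.118 × 0.20207 × 0.93 = 4.3445 lb·ft.
Gear mesh: ratio = 21/20 = 1.05; torque at shaft 4 = 4.3445 × 1.05 × 0.97 = 4.4248 lb·ft.
Chain: ratio = 58/17 = 3.4118; torque at the load shaft = 4.4248 × 3.4118 × 0.95 = 14.342 lb·ft.

14.3 lb·ft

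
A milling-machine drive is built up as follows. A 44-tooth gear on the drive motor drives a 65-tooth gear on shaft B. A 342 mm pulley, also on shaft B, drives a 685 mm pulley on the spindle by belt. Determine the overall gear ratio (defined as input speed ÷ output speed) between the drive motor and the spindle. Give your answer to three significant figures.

Each stage contributes driven/driver: gear mesh 65/44 = 1.4773, belt 685/342 = 2.0029.
Overall: 1.4773 × 2.0029 = 2.9589.

2.96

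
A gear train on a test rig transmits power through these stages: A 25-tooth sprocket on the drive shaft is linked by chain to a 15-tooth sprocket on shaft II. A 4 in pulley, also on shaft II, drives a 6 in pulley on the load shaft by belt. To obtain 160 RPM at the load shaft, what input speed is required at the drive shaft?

Overall ratio R = 0.6 × 1.5 = 0.9.
Required input speed = output speed × R = 160 × 0.9 = 144 RPM.

144 RPM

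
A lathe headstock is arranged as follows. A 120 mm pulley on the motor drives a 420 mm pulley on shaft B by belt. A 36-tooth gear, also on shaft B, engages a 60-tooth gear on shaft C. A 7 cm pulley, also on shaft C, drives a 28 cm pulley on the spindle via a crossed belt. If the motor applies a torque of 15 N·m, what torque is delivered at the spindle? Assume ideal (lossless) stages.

350 N·m

Belt: ratio = 420/120 = 3.5; torque at shaft B = 15 × 3.5 = 52.5 N·m.
Gear mesh: ratio = 60/36 = 1.6667; torque at shaft C = 52.5 × 1.6667 = 87.5 N·m.
Belt: ratio = 28/7 = 4; torque at the spindle = 87.5 × 4 = 350 N·m.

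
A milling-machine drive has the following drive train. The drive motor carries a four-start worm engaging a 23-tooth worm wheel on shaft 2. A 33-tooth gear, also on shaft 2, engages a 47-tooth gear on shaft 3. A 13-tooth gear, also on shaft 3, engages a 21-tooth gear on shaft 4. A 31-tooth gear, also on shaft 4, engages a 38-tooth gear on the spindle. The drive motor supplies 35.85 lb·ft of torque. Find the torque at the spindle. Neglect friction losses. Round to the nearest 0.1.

581.4 lb·ft

worm 23/4 = 5.75 → τ = 35.85·5.75 = 206.14 lb·ft
gear mesh 47/33 = 1.4242 → τ = 206.14·1.4242 = 293.59 lb·ft
gear mesh 21/13 = 1.6154 → τ = 293.59·1.6154 = 474.26 lb·ft
gear mesh 38/31 = 1.2258 → τ = 474.26·1.2258 = 581.35 lb·ft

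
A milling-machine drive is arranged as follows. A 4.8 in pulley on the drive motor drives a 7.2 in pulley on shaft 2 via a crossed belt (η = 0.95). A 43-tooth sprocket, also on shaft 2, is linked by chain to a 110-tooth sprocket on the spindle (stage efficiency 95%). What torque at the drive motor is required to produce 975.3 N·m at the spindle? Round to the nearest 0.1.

281.6 N·m

Overall ratio R = 1.5 × 2.5581 = 3.8372; overall efficiency η = 0.95 × 0.95 = 0.9025.
Input torque = output torque / (R × η) = 975.3 / (3.8372 × 0.9025) = 281.63 N·m.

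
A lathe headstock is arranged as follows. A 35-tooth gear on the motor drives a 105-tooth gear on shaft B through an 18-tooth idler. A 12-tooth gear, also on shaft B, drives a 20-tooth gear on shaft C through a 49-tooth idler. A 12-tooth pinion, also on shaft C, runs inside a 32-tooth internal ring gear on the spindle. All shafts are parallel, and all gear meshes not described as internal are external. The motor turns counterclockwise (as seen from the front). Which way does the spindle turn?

the motor → shaft B: driver → idler → driven is 2 external meshes, 2 reversals → CCW.
shaft B → shaft C: driver → idler → driven is 2 external meshes, 2 reversals → CCW.
shaft C → the spindle: internal mesh, same direction → CCW.
4 reversals in total — an even number — so the spindle turns the same way as the motor.

counterclockwise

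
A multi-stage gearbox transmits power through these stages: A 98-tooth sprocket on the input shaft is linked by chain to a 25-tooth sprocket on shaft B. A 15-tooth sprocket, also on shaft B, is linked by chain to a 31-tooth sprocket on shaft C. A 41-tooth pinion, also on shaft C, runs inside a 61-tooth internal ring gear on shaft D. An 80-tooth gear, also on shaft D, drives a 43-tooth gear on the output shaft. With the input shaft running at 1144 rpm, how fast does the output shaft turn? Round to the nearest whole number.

2713 rpm

Chain: ratio = 25/98 = 0.2551, so shaft B turns at 1144 / 0.2551 = 4484.5 rpm.
Chain: ratio = 31/15 = 2.0667, so shaft C turns at 4484.5 / 2.0667 = 2169.9 rpm.
Internal gear: ratio = 61/41 = 1.4878, so shaft D turns at 2169.9 / 1.4878 = 1458.5 rpm.
Gear mesh: ratio = 43/80 = 0.5375, so the output shaft turns at 1458.5 / 0.5375 = 2713.4 rpm.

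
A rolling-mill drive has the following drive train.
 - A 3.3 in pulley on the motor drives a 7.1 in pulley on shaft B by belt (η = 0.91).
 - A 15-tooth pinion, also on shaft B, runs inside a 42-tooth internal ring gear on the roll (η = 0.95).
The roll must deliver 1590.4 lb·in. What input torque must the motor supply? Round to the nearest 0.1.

Overall ratio R = 2.1515 × 2.8 = 6.0242; overall efficiency η = 0.91 × 0.95 = 0.8645.
Input torque = output torque / (R × η) = 1590.4 / (6.0242 × 0.8645) = 305.38 lb·in.

305.4 lb·in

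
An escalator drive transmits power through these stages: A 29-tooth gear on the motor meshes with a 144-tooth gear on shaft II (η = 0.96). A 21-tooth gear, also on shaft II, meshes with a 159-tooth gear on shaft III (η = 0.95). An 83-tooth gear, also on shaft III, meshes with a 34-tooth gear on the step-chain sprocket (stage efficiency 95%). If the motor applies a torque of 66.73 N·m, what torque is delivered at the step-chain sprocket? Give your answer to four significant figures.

890.4 N·m

gear mesh 144/29 = 4.9655 → τ = 66.73·4.9655·0.96 = 318.1 N·m
gear mesh 159/21 = 7.5714 → τ = 318.1·7.5714·0.95 = 2288 N·m
gear mesh 34/83 = 0.40964 → τ = 2288·0.40964·0.95 = 890.4 N·m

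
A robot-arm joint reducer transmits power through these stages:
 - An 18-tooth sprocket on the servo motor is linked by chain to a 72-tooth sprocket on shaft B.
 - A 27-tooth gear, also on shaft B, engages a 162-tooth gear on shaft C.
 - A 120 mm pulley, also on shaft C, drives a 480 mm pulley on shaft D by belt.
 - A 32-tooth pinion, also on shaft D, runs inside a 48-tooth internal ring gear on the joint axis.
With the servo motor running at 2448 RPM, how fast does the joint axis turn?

chain 72/18 = 4 → 2448/4 = 612 RPM
gear mesh 162/27 = 6 → 612/6 = 102 RPM
belt 480/120 = 4 → 102/4 = 25.5 RPM
internal gear 48/32 = 1.5 → 25.5/1.5 = 17 RPM

17 RPM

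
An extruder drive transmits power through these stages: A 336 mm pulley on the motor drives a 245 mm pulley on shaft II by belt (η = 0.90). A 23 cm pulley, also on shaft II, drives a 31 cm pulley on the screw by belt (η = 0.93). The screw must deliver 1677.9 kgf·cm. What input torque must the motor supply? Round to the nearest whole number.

2040 kgf·cm

Overall ratio R = 0.72917 × 1.3478 = 0.98279; overall efficiency η = 0.90 × 0.93 = 0.8370.
Input torque = output torque / (R × η) = 1677.9 / (0.98279 × 0.8370) = 2039.8 kgf·cm.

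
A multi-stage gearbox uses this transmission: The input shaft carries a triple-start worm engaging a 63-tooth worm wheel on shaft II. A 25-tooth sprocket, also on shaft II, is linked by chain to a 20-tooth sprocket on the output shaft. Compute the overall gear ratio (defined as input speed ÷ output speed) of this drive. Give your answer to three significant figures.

Each stage contributes driven/driver: worm 63/3 = 21, chain 20/25 = 0.8.
Overall: 21 × 0.8 = 16.8.

16.8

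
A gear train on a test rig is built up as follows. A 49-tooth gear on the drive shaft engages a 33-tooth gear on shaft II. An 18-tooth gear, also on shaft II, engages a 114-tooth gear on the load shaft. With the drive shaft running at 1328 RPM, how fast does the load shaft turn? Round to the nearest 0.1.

gear mesh 33/49 = 0.67347 → 1328/0.67347 = 1971.9 RPM
gear mesh 114/18 = 6.3333 → 1971.9/6.3333 = 311.35 RPM

311.3 RPM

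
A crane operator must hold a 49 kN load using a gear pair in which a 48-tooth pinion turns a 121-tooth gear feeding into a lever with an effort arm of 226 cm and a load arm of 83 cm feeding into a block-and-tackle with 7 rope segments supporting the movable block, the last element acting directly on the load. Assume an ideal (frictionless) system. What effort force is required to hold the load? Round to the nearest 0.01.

1.02 kN

Gear pair MA = 121/48 = 2.5208.
Lever MA = effort arm / load arm = 226/83 = 2.7229.
Block-and-tackle MA = number of supporting rope parts = 7.
Combined ideal MA = 2.5208 × 2.7229 × 7 = 48.048.
Effort = load / MA = 49 / 48.048 = 1.0198 kN.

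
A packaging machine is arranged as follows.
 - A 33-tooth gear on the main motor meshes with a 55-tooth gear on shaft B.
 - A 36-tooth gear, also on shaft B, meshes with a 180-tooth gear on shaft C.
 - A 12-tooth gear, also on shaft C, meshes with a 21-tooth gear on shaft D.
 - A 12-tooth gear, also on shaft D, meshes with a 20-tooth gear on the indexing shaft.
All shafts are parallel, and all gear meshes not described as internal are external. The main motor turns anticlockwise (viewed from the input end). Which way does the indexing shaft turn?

anticlockwise

the main motor → shaft B: external mesh, 1 reversal → CW.
shaft B → shaft C: external mesh, 1 reversal → CCW.
shaft C → shaft D: external mesh, 1 reversal → CW.
shaft D → the indexing shaft: external mesh, 1 reversal → CCW.
4 reversals in total — an even number — so the indexing shaft turns the same way as the main motor.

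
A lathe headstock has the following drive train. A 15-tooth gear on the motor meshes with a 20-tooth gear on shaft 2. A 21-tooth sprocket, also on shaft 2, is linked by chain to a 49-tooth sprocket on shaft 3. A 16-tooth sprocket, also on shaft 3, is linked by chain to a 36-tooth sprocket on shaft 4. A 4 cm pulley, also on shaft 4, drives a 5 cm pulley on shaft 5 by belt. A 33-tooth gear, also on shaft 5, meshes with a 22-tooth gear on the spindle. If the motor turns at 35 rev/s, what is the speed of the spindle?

Gear mesh: ratio = 20/15 = 1.3333, so shaft 2 turns at 35 / 1.3333 = 26.25 rev/s.
Chain: ratio = 49/21 = 2.3333, so shaft 3 turns at 26.25 / 2.3333 = 11.25 rev/s.
Chain: ratio = 36/16 = 2.25, so shaft 4 turns at 11.25 / 2.25 = 5 rev/s.
Belt: ratio = 5/4 = 1.25, so shaft 5 turns at 5 / 1.25 = 4 rev/s.
Gear mesh: ratio = 22/33 = 0.66667, so the spindle turns at 4 / 0.66667 = 6 rev/s.

6 rev/s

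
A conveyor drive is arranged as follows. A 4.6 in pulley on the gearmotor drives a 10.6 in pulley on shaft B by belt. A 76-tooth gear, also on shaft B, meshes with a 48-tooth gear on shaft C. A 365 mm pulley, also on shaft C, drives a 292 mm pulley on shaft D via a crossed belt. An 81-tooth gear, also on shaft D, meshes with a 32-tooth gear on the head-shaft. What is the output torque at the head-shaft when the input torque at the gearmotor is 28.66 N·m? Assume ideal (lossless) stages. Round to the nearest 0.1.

belt 10.6/4.6 = 2.3043 → τ = 28.66·2.3043 = 66.043 N·m
gear mesh 48/76 = 0.63158 → τ = 66.043·0.63158 = 41.711 N·m
belt 292/365 = 0.8 → τ = 41.711·0.8 = 33.369 N·m
gear mesh 32/81 = 0.39506 → τ = 33.369·0.39506 = 13.183 N·m

13.2 N·m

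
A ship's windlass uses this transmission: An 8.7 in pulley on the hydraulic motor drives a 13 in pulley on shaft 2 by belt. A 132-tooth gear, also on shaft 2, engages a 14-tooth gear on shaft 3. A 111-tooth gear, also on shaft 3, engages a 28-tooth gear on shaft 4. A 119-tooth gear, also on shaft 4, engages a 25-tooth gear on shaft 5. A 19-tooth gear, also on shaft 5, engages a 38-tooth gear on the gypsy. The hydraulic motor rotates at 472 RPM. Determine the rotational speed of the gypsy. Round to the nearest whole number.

belt 13/8.7 = 1.4943 → 472/1.4943 = 315.88 RPM
gear mesh 14/132 = 0.10606 → 315.88/0.10606 = 2978.3 RPM
gear mesh 28/111 = 0.25225 → 2978.3/0.25225 = 11807 RPM
gear mesh 25/119 = 0.21008 → 11807/0.21008 = 56200 RPM
gear mesh 38/19 = 2 → 56200/2 = 28100 RPM

28100 RPM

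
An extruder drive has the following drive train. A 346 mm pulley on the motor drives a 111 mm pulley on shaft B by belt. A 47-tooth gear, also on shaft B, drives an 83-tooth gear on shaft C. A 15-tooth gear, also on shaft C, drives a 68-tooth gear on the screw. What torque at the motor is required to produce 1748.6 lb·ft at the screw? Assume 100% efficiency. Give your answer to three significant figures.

Overall ratio R = 0.32081 × 1.766 × 4.5333 = 2.5683.
Input torque = output torque / R = 1748.6 / 2.5683 = 680.84 lb·ft.

681 lb·ft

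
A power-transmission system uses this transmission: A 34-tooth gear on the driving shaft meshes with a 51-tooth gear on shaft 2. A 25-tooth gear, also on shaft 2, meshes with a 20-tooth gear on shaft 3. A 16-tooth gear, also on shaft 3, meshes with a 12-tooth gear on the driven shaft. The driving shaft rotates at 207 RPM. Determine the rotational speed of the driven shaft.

230 RPM

Gear mesh: ratio = 51/34 = 1.5, so shaft 2 turns at 207 / 1.5 = 138 RPM.
Gear mesh: ratio = 20/25 = 0.8, so shaft 3 turns at 138 / 0.8 = 172.5 RPM.
Gear mesh: ratio = 12/16 = 0.75, so the driven shaft turns at 172.5 / 0.75 = 230 RPM.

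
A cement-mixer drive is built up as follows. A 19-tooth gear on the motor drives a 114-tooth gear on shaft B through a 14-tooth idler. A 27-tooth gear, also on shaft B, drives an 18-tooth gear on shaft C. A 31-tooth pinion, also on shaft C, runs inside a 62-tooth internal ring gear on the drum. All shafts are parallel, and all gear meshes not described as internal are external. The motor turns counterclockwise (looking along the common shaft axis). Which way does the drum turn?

clockwise

the motor → shaft B: driver → idler → driven is 2 external meshes, 2 reversals → CCW.
shaft B → shaft C: external mesh, 1 reversal → CW.
shaft C → the drum: internal mesh, same direction → CW.
3 reversals in total — an odd number — so the drum turns opposite to the motor.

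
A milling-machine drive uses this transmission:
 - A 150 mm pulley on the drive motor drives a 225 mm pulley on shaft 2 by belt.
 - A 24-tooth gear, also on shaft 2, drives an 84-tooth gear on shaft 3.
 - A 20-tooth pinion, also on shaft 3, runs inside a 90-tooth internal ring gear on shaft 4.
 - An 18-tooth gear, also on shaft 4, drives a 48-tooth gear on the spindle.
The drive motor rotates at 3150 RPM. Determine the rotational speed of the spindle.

the drive motor → shaft 2 (belt, 225/150): 3150 ÷ 1.5 = 2100 RPM
shaft 2 → shaft 3 (gear mesh, 84/24): 2100 ÷ 3.5 = 600 RPM
shaft 3 → shaft 4 (internal gear, 90/20): 600 ÷ 4.5 = 133.33 RPM
shaft 4 → the spindle (gear mesh, 48/18): 133.33 ÷ 2.6667 = 50 RPM

50 RPM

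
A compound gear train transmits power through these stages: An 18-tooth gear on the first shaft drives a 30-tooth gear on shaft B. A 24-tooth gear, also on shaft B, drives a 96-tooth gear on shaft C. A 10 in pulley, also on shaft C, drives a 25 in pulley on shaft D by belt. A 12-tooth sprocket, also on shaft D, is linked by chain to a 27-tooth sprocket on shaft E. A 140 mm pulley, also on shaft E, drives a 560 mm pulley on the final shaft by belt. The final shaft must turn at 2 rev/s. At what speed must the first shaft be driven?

300 rev/s

Overall ratio R = 1.6667 × 4 × 2.5 × 2.25 × 4 = 150.
Required input speed = output speed × R = 2 × 150 = 300 rev/s.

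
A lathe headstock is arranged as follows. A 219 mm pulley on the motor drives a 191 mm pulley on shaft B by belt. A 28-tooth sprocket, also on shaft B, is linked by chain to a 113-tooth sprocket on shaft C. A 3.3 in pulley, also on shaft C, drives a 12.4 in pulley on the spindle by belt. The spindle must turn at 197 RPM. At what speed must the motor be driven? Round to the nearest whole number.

2605 RPM

Overall ratio R = 0.87215 × 4.0357 × 3.7576 = 13.226.
Required input speed = output speed × R = 197 × 13.226 = 2605.5 RPM.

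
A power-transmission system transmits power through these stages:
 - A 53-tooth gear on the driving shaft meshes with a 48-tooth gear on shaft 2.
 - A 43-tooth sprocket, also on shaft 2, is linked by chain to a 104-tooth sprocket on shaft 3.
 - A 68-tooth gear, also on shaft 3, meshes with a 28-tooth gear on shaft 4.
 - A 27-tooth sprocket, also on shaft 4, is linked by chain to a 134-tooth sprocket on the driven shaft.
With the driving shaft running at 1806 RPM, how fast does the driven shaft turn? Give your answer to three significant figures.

403 RPM

gear mesh 48/53 = 0.90566 → 1806/0.90566 = 1994.1 RPM
chain 104/43 = 2.4186 → 1994.1/2.4186 = 824.49 RPM
gear mesh 28/68 = 0.41176 → 824.49/0.41176 = 2002.3 RPM
chain 134/27 = 4.963 → 2002.3/4.963 = 403.46 RPM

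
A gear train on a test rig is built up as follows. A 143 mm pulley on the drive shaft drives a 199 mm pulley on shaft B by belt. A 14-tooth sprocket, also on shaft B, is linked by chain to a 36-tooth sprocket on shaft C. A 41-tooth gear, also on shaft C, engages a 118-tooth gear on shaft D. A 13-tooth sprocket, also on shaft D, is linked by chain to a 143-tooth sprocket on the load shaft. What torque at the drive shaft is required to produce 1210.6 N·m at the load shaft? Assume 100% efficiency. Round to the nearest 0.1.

10.7 N·m

Overall ratio R = 1.3916 × 2.5714 × 2.878 × 11 = 113.29.
Input torque = output torque / R = 1210.6 / 113.29 = 10.686 N·m.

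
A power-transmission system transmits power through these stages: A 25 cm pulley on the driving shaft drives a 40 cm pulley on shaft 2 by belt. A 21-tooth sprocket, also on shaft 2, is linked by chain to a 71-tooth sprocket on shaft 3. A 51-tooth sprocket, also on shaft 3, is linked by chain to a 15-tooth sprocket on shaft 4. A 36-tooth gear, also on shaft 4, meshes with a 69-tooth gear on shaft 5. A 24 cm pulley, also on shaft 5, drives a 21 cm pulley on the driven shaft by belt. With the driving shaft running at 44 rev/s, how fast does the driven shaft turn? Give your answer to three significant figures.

the driving shaft → shaft 2 (belt, 40/25): 44 ÷ 1.6 = 27.5 rev/s
shaft 2 → shaft 3 (chain, 71/21): 27.5 ÷ 3.381 = 8.1338 rev/s
shaft 3 → shaft 4 (chain, 15/51): 8.1338 ÷ 0.29412 = 27.655 rev/s
shaft 4 → shaft 5 (gear mesh, 69/36): 27.655 ÷ 1.9167 = 14.429 rev/s
shaft 5 → the driven shaft (belt, 21/24): 14.429 ÷ 0.875 = 16.49 rev/s

16.5 rev/s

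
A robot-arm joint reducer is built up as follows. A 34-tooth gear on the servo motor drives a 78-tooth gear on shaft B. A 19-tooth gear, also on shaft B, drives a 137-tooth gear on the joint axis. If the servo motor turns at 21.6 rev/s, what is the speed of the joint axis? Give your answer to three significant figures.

gear mesh 78/34 = 2.2941 → 21.6/2.2941 = 9.4154 rev/s
gear mesh 137/19 = 7.2105 → 9.4154/7.2105 = 1.3058 rev/s

1.31 rev/s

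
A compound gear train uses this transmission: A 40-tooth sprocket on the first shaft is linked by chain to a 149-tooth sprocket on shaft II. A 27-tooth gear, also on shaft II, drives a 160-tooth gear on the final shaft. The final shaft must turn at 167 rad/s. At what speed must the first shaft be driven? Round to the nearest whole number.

3686 rad/s

Overall ratio R = 3.725 × 5.9259 = 22.074.
Required input speed = output speed × R = 167 × 22.074 = 3686.4 rad/s.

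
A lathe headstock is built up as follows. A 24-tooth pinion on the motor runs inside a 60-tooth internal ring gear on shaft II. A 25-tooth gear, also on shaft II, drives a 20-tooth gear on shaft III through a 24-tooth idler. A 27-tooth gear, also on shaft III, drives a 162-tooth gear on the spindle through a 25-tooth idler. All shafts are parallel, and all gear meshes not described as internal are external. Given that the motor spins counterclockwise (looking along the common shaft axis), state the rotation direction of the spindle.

the motor → shaft II: internal mesh, same direction → CCW.
shaft II → shaft III: driver → idler → driven is 2 external meshes, 2 reversals → CCW.
shaft III → the spindle: driver → idler → driven is 2 external meshes, 2 reversals → CCW.
4 reversals in total — an even number — so the spindle turns the same way as the motor.

counterclockwise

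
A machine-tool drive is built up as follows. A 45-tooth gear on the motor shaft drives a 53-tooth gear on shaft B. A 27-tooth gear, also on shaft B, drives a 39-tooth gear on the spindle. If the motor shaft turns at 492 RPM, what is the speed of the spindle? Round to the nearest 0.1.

the motor shaft → shaft B (gear mesh, 53/45): 492 ÷ 1.1778 = 417.74 RPM
shaft B → the spindle (gear mesh, 39/27): 417.74 ÷ 1.4444 = 289.2 RPM

289.2 RPM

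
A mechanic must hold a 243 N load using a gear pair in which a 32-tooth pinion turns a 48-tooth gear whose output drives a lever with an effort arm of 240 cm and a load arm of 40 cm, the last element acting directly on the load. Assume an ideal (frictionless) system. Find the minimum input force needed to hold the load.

Gear pair MA = 48/32 = 1.5.
Lever MA = effort arm / load arm = 240/40 = 6.
Combined ideal MA = 1.5 × 6 = 9.
Effort = load / MA = 243 / 9 = 27 N.

27 N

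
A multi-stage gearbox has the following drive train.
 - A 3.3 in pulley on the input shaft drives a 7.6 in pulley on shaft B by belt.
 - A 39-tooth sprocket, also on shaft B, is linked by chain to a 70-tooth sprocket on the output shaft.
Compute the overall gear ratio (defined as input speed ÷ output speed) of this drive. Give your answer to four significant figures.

4.134

Each stage contributes driven/driver: belt 7.6/3.3 = 2.303, chain 70/39 = 1.7949.
Overall: 2.303 × 1.7949 = 4.1336.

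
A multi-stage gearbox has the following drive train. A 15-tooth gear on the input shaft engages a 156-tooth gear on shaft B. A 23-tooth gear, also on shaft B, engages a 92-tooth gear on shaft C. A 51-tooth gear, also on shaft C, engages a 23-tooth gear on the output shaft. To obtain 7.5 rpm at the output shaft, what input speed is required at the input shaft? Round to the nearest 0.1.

Overall ratio R = 10.4 × 4 × 0.45098 = 18.761.
Required input speed = output speed × R = 7.5 × 18.761 = 140.71 rpm.

140.7 rpm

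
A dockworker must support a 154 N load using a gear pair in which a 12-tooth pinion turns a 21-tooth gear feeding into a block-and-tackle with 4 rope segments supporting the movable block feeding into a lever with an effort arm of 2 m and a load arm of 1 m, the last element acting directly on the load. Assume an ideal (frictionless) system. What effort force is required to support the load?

Gear pair MA = 21/12 = 1.75.
Block-and-tackle MA = number of supporting rope parts = 4.
Lever MA = effort arm / load arm = 2/1 = 2.
Combined ideal MA = 1.75 × 4 × 2 = 14.
Effort = load / MA = 154 / 14 = 11 N.

11 N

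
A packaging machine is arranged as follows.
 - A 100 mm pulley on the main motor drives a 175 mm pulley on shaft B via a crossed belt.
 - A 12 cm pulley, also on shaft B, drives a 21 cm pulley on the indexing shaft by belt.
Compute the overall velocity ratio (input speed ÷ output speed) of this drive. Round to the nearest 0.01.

3.06

Each stage contributes driven/driver: belt 175/100 = 1.75, belt 21/12 = 1.75.
Overall: 1.75 × 1.75 = 3.0625.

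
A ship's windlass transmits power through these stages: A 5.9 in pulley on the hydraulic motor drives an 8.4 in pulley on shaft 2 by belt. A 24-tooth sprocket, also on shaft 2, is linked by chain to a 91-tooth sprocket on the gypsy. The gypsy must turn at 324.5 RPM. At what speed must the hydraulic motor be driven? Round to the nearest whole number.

1752 RPM

Overall ratio R = 1.4237 × 3.7917 = 5.3983.
Required input speed = output speed × R = 324.5 × 5.3983 = 1751.7 RPM.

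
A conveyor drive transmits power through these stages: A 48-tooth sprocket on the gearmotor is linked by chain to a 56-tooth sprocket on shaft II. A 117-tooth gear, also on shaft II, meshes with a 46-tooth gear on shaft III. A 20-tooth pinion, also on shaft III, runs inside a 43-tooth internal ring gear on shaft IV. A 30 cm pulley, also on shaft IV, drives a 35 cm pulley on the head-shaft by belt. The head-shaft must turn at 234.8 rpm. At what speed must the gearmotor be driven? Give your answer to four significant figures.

Overall ratio R = 1.1667 × 0.39316 × 2.15 × 1.1667 = 1.1505.
Required input speed = output speed × R = 234.8 × 1.1505 = 270.15 rpm.

270.1 rpm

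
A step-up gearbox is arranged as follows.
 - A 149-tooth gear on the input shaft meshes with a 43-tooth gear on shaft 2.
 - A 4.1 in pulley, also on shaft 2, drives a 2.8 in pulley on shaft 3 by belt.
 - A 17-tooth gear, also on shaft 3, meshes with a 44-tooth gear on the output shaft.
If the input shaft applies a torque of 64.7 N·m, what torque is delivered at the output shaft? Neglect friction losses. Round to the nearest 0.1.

33.0 N·m

gear mesh 43/149 = 0.28859 → τ = 64.7·0.28859 = 18.672 N·m
belt 2.8/4.1 = 0.68293 → τ = 18.672·0.68293 = 12.751 N·m
gear mesh 44/17 = 2.5882 → τ = 12.751·2.5882 = 33.004 N·m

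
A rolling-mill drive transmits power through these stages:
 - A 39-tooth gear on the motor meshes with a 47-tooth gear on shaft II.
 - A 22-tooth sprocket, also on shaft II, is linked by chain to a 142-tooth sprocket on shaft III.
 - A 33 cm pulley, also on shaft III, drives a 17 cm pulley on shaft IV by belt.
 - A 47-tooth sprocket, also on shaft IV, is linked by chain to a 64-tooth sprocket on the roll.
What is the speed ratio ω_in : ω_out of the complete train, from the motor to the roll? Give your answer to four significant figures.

Each stage contributes driven/driver: gear mesh 47/39 = 1.2051, chain 142/22 = 6.4545, belt 17/33 = 0.51515, chain 64/47 = 1.3617.
Overall: 1.2051 × 6.4545 × 0.51515 × 1.3617 = 5.4565.

5.457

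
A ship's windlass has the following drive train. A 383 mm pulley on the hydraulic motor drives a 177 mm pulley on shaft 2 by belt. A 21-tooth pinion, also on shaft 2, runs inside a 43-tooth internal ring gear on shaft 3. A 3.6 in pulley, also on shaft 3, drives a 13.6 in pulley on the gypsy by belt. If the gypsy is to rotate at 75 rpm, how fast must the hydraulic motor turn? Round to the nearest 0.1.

268.1 rpm

Overall ratio R = 0.46214 × 2.0476 × 3.7778 = 3.5749.
Required input speed = output speed × R = 75 × 3.5749 = 268.12 rpm.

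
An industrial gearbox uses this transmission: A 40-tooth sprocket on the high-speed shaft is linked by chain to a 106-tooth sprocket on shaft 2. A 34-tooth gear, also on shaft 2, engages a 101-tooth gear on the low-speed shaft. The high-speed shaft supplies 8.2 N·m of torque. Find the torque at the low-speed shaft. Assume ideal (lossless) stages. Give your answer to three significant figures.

64.6 N·m

Chain: ratio = 106/40 = 2.65; torque at shaft 2 = 8.2 × 2.65 = 21.73 N·m.
Gear mesh: ratio = 101/34 = 2.9706; torque at the low-speed shaft = 21.73 × 2.9706 = 64.551 N·m.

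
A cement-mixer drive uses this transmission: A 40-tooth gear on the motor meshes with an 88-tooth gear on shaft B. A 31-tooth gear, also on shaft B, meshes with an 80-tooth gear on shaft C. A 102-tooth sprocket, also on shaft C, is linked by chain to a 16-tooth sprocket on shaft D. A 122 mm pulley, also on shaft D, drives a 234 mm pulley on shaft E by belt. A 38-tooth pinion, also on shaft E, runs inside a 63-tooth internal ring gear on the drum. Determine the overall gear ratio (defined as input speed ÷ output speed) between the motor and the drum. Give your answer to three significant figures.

Each stage contributes driven/driver: gear mesh 88/40 = 2.2, gear mesh 80/31 = 2.5806, chain 16/102 = 0.15686, belt 234/122 = 1.918, internal gear 63/38 = 1.6579.
Overall: 2.2 × 2.5806 × 0.15686 × 1.918 × 1.6579 = 2.8319.

2.83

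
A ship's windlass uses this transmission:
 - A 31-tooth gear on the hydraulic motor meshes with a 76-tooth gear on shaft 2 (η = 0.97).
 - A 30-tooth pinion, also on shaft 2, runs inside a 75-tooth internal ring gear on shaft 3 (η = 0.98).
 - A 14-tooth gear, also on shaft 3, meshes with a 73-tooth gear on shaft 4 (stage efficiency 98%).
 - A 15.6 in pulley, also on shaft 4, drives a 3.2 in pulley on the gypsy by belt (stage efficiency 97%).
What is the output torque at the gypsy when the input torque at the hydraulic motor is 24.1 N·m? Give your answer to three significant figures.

143 N·m

Gear mesh: ratio = 76/31 = 2.4516; torque at shaft 2 = 24.1 × 2.4516 × 0.97 = 57.311 N·m.
Internal gear: ratio = 75/30 = 2.5; torque at shaft 3 = 57.311 × 2.5 × 0.98 = 140.41 N·m.
Gear mesh: ratio = 73/14 = 5.2143; torque at shaft 4 = 140.41 × 5.2143 × 0.98 = 717.51 N·m.
Belt: ratio = 3.2/15.6 = 0.20513; torque at the gypsy = 717.51 × 0.20513 × 0.97 = 142.77 N·m.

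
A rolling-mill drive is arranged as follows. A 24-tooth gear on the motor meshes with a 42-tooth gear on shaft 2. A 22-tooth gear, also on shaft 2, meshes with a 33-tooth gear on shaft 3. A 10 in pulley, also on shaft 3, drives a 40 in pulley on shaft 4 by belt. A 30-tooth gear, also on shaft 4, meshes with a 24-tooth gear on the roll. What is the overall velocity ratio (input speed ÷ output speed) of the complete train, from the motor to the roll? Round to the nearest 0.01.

8.40

Each stage contributes driven/driver: gear mesh 42/24 = 1.75, gear mesh 33/22 = 1.5, belt 40/10 = 4, gear mesh 24/30 = 0.8.
Overall: 1.75 × 1.5 × 4 × 0.8 = 8.4.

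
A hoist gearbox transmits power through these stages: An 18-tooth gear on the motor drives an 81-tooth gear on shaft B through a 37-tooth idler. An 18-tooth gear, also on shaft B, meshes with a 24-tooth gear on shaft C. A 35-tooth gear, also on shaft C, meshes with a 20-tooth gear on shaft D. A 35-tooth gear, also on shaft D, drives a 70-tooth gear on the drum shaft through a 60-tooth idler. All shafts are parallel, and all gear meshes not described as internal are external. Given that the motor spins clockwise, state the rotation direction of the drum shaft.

the motor → shaft B: driver → idler → driven is 2 external meshes, 2 reversals → CW.
shaft B → shaft C: external mesh, 1 reversal → CCW.
shaft C → shaft D: external mesh, 1 reversal → CW.
shaft D → the drum shaft: driver → idler → driven is 2 external meshes, 2 reversals → CW.
6 reversals in total — an even number — so the drum shaft turns the same way as the motor.

clockwise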